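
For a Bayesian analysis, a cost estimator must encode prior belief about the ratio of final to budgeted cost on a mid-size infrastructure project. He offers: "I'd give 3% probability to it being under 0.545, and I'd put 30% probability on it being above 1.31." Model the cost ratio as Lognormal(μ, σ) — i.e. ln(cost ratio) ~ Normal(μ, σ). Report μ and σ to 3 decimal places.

μ ≈ 0.079, σ ≈ 0.365

If T ~ Lognormal(μ,σ) then ln T ~ Normal(μ,σ), so the p-quantile of ln T is μ + z_p·σ.
ln(0.545) = -0.607 and ln(1.31) = 0.27; z_{0.03} = -1.881, z_{0.7} = 0.5244.
σ = (0.27 − -0.607)/(0.5244 − (-1.881)) = 0.365.
μ = -0.607 − (-1.881)·0.365 = 0.079.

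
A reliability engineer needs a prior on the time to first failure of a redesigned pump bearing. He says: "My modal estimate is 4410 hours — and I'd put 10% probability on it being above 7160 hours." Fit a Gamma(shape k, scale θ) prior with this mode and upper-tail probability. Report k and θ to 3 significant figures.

Gamma(k,θ) with k>1 has mode (k−1)θ, so θ = 4410/(k−1).
Need P(X < 7160) = 0.9 with θ tied to k this way. Start at k = 2, θ = 4410: P(X<7160) ≈ 0.483.
Too low — raise k to concentrate. Iterating converges to k ≈ 9.01.
Then θ = 4410/(9.01−1) ≈ 550.

k ≈ 9.01, θ ≈ 550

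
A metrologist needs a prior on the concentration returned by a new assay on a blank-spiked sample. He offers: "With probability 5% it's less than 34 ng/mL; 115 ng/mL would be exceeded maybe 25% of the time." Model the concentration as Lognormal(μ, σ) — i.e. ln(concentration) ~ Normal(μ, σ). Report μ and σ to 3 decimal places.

μ ≈ 4.391, σ ≈ 0.525

If T ~ Lognormal(μ,σ) then ln T ~ Normal(μ,σ), so the p-quantile of ln T is μ + z_p·σ.
ln(34) = 3.526 and ln(115) = 4.745; z_{0.05} = -1.645, z_{0.75} = 0.6745.
σ = (4.745 − 3.526)/(0.6745 − (-1.645)) = 0.525.
μ = 3.526 − (-1.645)·0.525 = 4.391.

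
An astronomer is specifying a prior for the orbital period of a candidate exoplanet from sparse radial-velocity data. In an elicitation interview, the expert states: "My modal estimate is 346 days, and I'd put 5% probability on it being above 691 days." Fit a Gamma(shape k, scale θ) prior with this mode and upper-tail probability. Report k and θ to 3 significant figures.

k ≈ 6.79, θ ≈ 59.7

Gamma(k,θ) with k>1 has mode (k−1)θ, so θ = 346/(k−1).
Need P(X < 691) = 0.95 with θ tied to k this way. Start at k = 2, θ = 346: P(X<691) ≈ 0.593.
Too low — raise k to concentrate. Iterating converges to k ≈ 6.79.
Then θ = 346/(6.79−1) ≈ 59.7.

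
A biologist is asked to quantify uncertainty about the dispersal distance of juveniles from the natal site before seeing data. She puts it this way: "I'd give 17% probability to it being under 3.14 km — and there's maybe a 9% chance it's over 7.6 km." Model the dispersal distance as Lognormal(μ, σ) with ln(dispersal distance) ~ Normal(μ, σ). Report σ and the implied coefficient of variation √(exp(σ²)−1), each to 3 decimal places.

If T ~ Lognormal(μ,σ) then ln T ~ Normal(μ,σ), so the p-quantile of ln T is μ + z_p·σ.
ln(3.14) = 1.144 and ln(7.6) = 2.028; z_{0.17} = -0.9542, z_{0.91} = 1.341.
σ = (2.028 − 1.144)/(1.341 − (-0.9542)) = 0.385.
μ = 1.144 − (-0.9542)·0.385 = 1.512.
CV = √(exp(σ²)−1) = √(exp(0.1484)−1) = 0.400.

σ ≈ 0.385, CV ≈ 0.400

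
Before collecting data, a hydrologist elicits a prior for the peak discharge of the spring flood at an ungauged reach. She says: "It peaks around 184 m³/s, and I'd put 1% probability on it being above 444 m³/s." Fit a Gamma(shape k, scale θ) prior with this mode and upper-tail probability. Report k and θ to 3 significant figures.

k ≈ 7.1, θ ≈ 30.2

Gamma(k,θ) with k>1 has mode (k−1)θ, so θ = 184/(k−1).
Need P(X < 444) = 0.99 with θ tied to k this way. Start at k = 2, θ = 184: P(X<444) ≈ 0.694.
Too low — raise k to concentrate. Iterating converges to k ≈ 7.1.
Then θ = 184/(7.1−1) ≈ 30.2.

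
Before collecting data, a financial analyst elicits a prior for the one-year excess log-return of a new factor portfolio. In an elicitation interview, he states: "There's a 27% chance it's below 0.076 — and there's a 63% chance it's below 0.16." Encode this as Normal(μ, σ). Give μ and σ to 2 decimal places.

The p-quantile of Normal(μ,σ) is μ + z_p·σ, with z_{0.27} = -0.6128 and z_{0.63} = 0.3319.
Eliminate σ: μ = (z₂·x₁ − z₁·x₂)/(z₂ − z₁) = (0.3319·0.076 − (-0.6128)·0.16)/0.9447 = 0.13.
Then σ = (x₂ − x₁)/(z₂ − z₁) = (0.16 − 0.076)/0.9447 = 0.09.

μ = 0.13, σ = 0.09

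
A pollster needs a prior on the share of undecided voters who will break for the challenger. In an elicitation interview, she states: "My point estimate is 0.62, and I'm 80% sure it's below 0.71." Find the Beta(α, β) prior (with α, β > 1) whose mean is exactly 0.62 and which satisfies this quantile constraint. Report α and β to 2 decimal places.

With mean 0.62 fixed, write α = 0.62s, β = 0.38s where s = α+β.
Need P(θ < 0.71) = 0.8 under Beta(0.62s, 0.38s). Normal approximation: (q−m)/√(m(1−m)/s) ≈ z_{0.8} = 0.842, so s ≈ 0.62·0.38·(0.842)²/(0.71−0.62)² = 20.6.
At s = 20.6: P(θ<0.71) ≈ 0.797. Adjusting to match 0.8 gives s ≈ 21.13.
So α = 0.62·21.13 ≈ 13.10, β = 0.38·21.13 ≈ 8.03.

α ≈ 13.10, β ≈ 8.03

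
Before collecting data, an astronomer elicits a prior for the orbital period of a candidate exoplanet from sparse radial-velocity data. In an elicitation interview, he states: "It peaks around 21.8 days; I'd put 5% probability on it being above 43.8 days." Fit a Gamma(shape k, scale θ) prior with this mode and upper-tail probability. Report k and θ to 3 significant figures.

Gamma(k,θ) with k>1 has mode (k−1)θ, so θ = 21.8/(k−1).
Need P(X < 43.8) = 0.95 with θ tied to k this way. Start at k = 2, θ = 21.8: P(X<43.8) ≈ 0.596.
Too low — raise k to concentrate. Iterating converges to k ≈ 6.69.
Then θ = 21.8/(6.69−1) ≈ 3.83.

k ≈ 6.69, θ ≈ 3.83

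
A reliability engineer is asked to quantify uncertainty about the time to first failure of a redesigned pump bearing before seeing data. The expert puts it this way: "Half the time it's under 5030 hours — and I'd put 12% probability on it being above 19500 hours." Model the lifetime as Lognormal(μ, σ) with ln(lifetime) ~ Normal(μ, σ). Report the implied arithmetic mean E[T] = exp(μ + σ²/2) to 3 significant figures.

If T ~ Lognormal(μ,σ) then ln T ~ Normal(μ,σ), so the p-quantile of ln T is μ + z_p·σ.
ln(5030) = 8.523 and ln(19500) = 9.878; z_{0.5} = 0, z_{0.88} = 1.175.
σ = (9.878 − 8.523)/(1.175 − (0)) = 1.153.
μ = 8.523 − (0)·1.153 = 8.523.
E[T] = exp(μ + σ²/2) = exp(8.523 + 0.6649) = 9780 hours.

E[T] ≈ 9780 hours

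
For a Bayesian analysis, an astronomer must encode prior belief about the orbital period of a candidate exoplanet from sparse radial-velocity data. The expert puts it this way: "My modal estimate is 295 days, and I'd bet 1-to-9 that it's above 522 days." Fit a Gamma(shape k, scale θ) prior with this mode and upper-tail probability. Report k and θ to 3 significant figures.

k ≈ 6.84, θ ≈ 50.5

Gamma(k,θ) with k>1 has mode (k−1)θ, so θ = 295/(k−1).
Need P(X < 522) = 0.9 with θ tied to k this way. Start at k = 2, θ = 295: P(X<522) ≈ 0.528.
Too low — raise k to concentrate. Iterating converges to k ≈ 6.84.
Then θ = 295/(6.84−1) ≈ 50.5.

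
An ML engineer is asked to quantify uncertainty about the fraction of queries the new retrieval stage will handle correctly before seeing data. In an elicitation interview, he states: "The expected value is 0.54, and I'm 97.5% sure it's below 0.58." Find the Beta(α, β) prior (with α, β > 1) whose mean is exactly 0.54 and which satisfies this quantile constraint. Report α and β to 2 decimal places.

α ≈ 319.22, β ≈ 271.93

With mean 0.54 fixed, write α = 0.54s, β = 0.46s where s = α+β.
Need P(θ < 0.58) = 0.975 under Beta(0.54s, 0.46s). Normal approximation: (q−m)/√(m(1−m)/s) ≈ z_{0.975} = 1.96, so s ≈ 0.54·0.46·(1.96)²/(0.58−0.54)² = 596.4.
At s = 596.4: P(θ<0.58) ≈ 0.976. Adjusting to match 0.975 gives s ≈ 591.15.
So α = 0.54·591.15 ≈ 319.22, β = 0.46·591.15 ≈ 271.93.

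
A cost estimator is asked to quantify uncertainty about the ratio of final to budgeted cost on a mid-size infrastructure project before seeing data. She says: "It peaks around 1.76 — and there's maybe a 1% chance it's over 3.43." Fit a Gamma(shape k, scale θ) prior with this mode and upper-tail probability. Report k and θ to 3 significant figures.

k ≈ 12.1, θ ≈ 0.159

Gamma(k,θ) with k>1 has mode (k−1)θ, so θ = 1.76/(k−1).
Need P(X < 3.43) = 0.99 with θ tied to k this way. Start at k = 2, θ = 1.76: P(X<3.43) ≈ 0.580.
Too low — raise k to concentrate. Iterating converges to k ≈ 12.1.
Then θ = 1.76/(12.1−1) ≈ 0.159.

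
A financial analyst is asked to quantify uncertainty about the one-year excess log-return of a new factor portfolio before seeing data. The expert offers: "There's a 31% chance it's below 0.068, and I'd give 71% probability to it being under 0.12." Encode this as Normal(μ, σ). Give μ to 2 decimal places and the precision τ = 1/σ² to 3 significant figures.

μ = 0.09, τ = 407

The p-quantile of Normal(μ,σ) is μ + z_p·σ, with z_{0.31} = -0.4959 and z_{0.71} = 0.5534.
Eliminate σ: μ = (z₂·x₁ − z₁·x₂)/(z₂ − z₁) = (0.5534·0.068 − (-0.4959)·0.12)/1.049 = 0.09.
Then σ = (x₂ − x₁)/(z₂ − z₁) = (0.12 − 0.068)/1.049 = 0.05.
Precision τ = 1/σ² = 1/0.04956² = 407.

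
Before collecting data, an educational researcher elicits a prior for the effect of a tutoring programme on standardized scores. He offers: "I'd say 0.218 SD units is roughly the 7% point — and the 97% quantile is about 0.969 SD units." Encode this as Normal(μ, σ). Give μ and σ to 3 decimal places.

μ = 0.548, σ = 0.224

For Normal(μ,σ), the p-quantile is μ + z_p·σ. Here z_{0.07} = -1.476, z_{0.97} = 1.881.
So 0.218 = μ − 1.476σ and 0.969 = μ + 1.881σ.
Subtracting: σ = (0.969 − 0.218)/(1.881 − (-1.476)) = 0.224.
Then μ = 0.218 − (-1.476)·0.224 = 0.548.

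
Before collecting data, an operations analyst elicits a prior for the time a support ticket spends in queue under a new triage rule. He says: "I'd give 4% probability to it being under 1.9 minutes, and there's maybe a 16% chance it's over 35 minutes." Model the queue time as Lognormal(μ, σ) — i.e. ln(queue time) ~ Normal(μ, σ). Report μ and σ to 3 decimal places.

If T ~ Lognormal(μ,σ) then ln T ~ Normal(μ,σ), so the p-quantile of ln T is μ + z_p·σ.
ln(1.9) = 0.6419 and ln(35) = 3.555; z_{0.04} = -1.751, z_{0.84} = 0.9945.
σ = (3.555 − 0.6419)/(0.9945 − (-1.751)) = 1.061.
μ = 0.6419 − (-1.751)·1.061 = 2.500.

μ ≈ 2.500, σ ≈ 1.061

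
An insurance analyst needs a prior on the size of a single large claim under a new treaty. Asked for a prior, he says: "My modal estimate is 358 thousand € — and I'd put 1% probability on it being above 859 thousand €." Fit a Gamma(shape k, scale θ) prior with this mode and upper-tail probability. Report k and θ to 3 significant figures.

k ≈ 7.18, θ ≈ 57.9

Gamma(k,θ) with k>1 has mode (k−1)θ, so θ = 358/(k−1).
Need P(X < 859) = 0.99 with θ tied to k this way. Start at k = 2, θ = 358: P(X<859) ≈ 0.691.
Too low — raise k to concentrate. Iterating converges to k ≈ 7.18.
Then θ = 358/(7.18−1) ≈ 57.9.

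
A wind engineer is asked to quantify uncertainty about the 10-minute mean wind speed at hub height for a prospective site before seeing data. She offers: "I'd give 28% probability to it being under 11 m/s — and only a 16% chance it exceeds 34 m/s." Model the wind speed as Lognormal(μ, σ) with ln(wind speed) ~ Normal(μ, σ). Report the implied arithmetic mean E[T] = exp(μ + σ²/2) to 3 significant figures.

If T ~ Lognormal(μ,σ) then ln T ~ Normal(μ,σ), so the p-quantile of ln T is μ + z_p·σ.
ln(11) = 2.398 and ln(34) = 3.526; z_{0.28} = -0.5828, z_{0.84} = 0.9945.
σ = (3.526 − 2.398)/(0.9945 − (-0.5828)) = 0.715.
μ = 2.398 − (-0.5828)·0.715 = 2.815.
E[T] = exp(μ + σ²/2) = exp(2.815 + 0.2559) = 21.6 m/s.

E[T] ≈ 21.6 m/s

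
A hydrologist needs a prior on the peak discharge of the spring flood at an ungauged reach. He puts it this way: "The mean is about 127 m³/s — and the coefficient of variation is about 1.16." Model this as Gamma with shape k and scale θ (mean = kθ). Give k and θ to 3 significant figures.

For Gamma(k, scale θ): mean = kθ, variance = kθ², so CV = 1/√k.
CV = 1.16, hence k = 1/CV² = 0.743.
Then θ = mean/k = 127/0.743 = 171.

k ≈ 0.743, θ ≈ 171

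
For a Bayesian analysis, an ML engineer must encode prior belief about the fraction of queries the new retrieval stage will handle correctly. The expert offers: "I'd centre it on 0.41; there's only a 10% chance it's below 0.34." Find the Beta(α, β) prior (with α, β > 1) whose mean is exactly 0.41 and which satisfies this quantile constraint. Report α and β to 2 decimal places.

With mean 0.41 fixed, write α = 0.41s, β = 0.59s where s = α+β.
Need P(θ < 0.34) = 0.1 under Beta(0.41s, 0.59s). Normal approximation: (q−m)/√(m(1−m)/s) ≈ z_{0.1} = -1.28, so s ≈ 0.41·0.59·(-1.28)²/(0.34−0.41)² = 81.1.
At s = 81.1: P(θ<0.34) ≈ 0.098. Adjusting to match 0.1 gives s ≈ 79.58.
So α = 0.41·79.58 ≈ 32.63, β = 0.59·79.58 ≈ 46.95.

α ≈ 32.63, β ≈ 46.95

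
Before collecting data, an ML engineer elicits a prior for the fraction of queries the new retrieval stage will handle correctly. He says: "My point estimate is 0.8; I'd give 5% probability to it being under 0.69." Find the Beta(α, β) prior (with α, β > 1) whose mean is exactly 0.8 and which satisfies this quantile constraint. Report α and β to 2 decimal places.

With mean 0.8 fixed, write α = 0.8s, β = 0.2s where s = α+β.
Need P(θ < 0.69) = 0.05 under Beta(0.8s, 0.2s). Normal approximation: (q−m)/√(m(1−m)/s) ≈ z_{0.05} = -1.64, so s ≈ 0.8·0.2·(-1.64)²/(0.69−0.8)² = 35.8.
At s = 35.8: P(θ<0.69) ≈ 0.060. Adjusting to match 0.05 gives s ≈ 40.59.
So α = 0.8·40.59 ≈ 32.47, β = 0.2·40.59 ≈ 8.12.

α ≈ 32.47, β ≈ 8.12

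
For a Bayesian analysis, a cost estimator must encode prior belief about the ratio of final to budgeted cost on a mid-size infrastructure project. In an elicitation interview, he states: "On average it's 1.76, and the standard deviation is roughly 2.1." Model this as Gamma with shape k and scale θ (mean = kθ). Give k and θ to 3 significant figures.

k ≈ 0.702, θ ≈ 2.51

For Gamma(k, scale θ): mean = kθ, variance = kθ², so CV = 1/√k.
CV = SD/mean = 2.1/1.76 = 1.193, hence k = 1/CV² = 0.702.
Then θ = mean/k = 1.76/0.702 = 2.51.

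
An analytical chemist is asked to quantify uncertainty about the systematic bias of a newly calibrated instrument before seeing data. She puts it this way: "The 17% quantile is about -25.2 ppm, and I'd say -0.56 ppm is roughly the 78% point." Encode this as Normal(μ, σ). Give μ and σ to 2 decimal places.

μ = -11.58, σ = 14.27

For Normal(μ,σ), the p-quantile is μ + z_p·σ. Here z_{0.17} = -0.9542, z_{0.78} = 0.7722.
So -25.2 = μ − 0.9542σ and -0.56 = μ + 0.7722σ.
Subtracting: σ = (-0.56 − -25.2)/(0.7722 − (-0.9542)) = 14.27.
Then μ = -25.2 − (-0.9542)·14.27 = -11.58.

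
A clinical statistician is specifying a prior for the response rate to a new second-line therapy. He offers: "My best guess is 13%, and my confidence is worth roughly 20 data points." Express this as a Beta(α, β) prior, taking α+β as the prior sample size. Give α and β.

α = 2.6, β = 17.4

Under the effective-sample-size interpretation, Beta(α, β) has prior mean α/(α+β) and prior sample size α+β.
So α+β = 20 and α/(α+β) = 0.13, giving α = 0.13·20 = 2.6 and β = 20 − 2.6 = 17.4.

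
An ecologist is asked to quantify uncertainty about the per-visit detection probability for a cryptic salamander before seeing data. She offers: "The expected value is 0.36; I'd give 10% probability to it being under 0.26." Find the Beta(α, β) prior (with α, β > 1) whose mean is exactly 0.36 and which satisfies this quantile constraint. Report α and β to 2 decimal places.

With mean 0.36 fixed, write α = 0.36s, β = 0.64s where s = α+β.
Need P(θ < 0.26) = 0.1 under Beta(0.36s, 0.64s). Normal approximation: (q−m)/√(m(1−m)/s) ≈ z_{0.1} = -1.28, so s ≈ 0.36·0.64·(-1.28)²/(0.26−0.36)² = 37.8.
At s = 37.8: P(θ<0.26) ≈ 0.095. Adjusting to match 0.1 gives s ≈ 36.13.
So α = 0.36·36.13 ≈ 13.01, β = 0.64·36.13 ≈ 23.12.

α ≈ 13.01, β ≈ 23.12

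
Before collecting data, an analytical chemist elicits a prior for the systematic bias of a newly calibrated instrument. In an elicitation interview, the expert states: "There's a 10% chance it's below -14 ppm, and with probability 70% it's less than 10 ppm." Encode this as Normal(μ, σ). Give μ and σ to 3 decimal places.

For Normal(μ,σ), the p-quantile is μ + z_p·σ. Here z_{0.1} = -1.282, z_{0.7} = 0.5244.
So -14 = μ − 1.282σ and 10 = μ + 0.5244σ.
Subtracting: σ = (10 − -14)/(0.5244 − (-1.282)) = 13.289.
Then μ = -14 − (-1.282)·13.289 = 3.031.

μ = 3.031, σ = 13.289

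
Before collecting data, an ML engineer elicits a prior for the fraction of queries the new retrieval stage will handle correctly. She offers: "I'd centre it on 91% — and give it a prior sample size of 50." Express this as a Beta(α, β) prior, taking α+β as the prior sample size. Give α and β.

α = 45.5, β = 4.5

Under the effective-sample-size interpretation, Beta(α, β) has prior mean α/(α+β) and prior sample size α+β.
So α+β = 50 and α/(α+β) = 0.91, giving α = 0.91·50 = 45.5 and β = 50 − 45.5 = 4.5.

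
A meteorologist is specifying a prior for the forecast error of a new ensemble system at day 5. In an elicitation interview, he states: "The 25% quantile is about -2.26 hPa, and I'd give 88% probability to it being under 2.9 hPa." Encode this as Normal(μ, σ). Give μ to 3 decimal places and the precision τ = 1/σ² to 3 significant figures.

μ = -0.378, τ = 0.128

For Normal(μ,σ), the p-quantile is μ + z_p·σ. Here z_{0.25} = -0.6745, z_{0.88} = 1.175.
So -2.26 = μ − 0.6745σ and 2.9 = μ + 1.175σ.
Subtracting: σ = (2.9 − -2.26)/(1.175 − (-0.6745)) = 2.790.
Then μ = -2.26 − (-0.6745)·2.790 = -0.378.
Precision τ = 1/σ² = 1/2.79² = 0.128.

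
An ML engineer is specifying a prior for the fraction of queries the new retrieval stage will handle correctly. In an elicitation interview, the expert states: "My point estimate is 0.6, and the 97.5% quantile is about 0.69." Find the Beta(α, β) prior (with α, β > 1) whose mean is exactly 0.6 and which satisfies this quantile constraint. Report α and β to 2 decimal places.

With mean 0.6 fixed, write α = 0.6s, β = 0.4s where s = α+β.
Need P(θ < 0.69) = 0.975 under Beta(0.6s, 0.4s). Normal approximation: (q−m)/√(m(1−m)/s) ≈ z_{0.975} = 1.96, so s ≈ 0.6·0.4·(1.96)²/(0.69−0.6)² = 113.8.
At s = 113.8: P(θ<0.69) ≈ 0.978. Adjusting to match 0.975 gives s ≈ 108.05.
So α = 0.6·108.05 ≈ 64.83, β = 0.4·108.05 ≈ 43.22.

α ≈ 64.83, β ≈ 43.22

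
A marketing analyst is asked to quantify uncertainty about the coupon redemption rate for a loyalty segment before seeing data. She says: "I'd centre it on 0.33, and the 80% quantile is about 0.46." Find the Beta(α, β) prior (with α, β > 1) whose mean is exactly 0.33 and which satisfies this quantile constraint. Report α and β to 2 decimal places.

α ≈ 2.89, β ≈ 5.87

With mean 0.33 fixed, write α = 0.33s, β = 0.67s where s = α+β.
Need P(θ < 0.46) = 0.8 under Beta(0.33s, 0.67s). Normal approximation: (q−m)/√(m(1−m)/s) ≈ z_{0.8} = 0.842, so s ≈ 0.33·0.67·(0.842)²/(0.46−0.33)² = 9.3.
At s = 9.3: P(θ<0.46) ≈ 0.806. Adjusting to match 0.8 gives s ≈ 8.76.
So α = 0.33·8.76 ≈ 2.89, β = 0.67·8.76 ≈ 5.87.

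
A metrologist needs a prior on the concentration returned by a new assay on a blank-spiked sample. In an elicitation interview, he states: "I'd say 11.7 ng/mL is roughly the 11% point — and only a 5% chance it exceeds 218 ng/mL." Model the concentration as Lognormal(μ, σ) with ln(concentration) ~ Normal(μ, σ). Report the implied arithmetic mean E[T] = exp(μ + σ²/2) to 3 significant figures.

If T ~ Lognormal(μ,σ) then ln T ~ Normal(μ,σ), so the p-quantile of ln T is μ + z_p·σ.
ln(11.7) = 2.46 and ln(218) = 5.384; z_{0.11} = -1.227, z_{0.95} = 1.645.
σ = (5.384 − 2.46)/(1.645 − (-1.227)) = 1.019.
μ = 2.46 − (-1.227)·1.019 = 3.709.
E[T] = exp(μ + σ²/2) = exp(3.709 + 0.5188) = 68.6 ng/mL.

E[T] ≈ 68.6 ng/mL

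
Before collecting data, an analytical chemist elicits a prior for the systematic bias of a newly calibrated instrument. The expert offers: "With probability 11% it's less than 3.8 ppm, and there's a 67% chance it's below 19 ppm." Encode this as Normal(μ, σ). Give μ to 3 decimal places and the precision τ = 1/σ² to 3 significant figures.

For Normal(μ,σ), the p-quantile is μ + z_p·σ. Here z_{0.11} = -1.227, z_{0.67} = 0.4399.
So 3.8 = μ − 1.227σ and 19 = μ + 0.4399σ.
Subtracting: σ = (19 − 3.8)/(0.4399 − (-1.227)) = 9.121.
Then μ = 3.8 − (-1.227)·9.121 = 14.987.
Precision τ = 1/σ² = 1/9.121² = 0.012.

μ = 14.987, τ = 0.012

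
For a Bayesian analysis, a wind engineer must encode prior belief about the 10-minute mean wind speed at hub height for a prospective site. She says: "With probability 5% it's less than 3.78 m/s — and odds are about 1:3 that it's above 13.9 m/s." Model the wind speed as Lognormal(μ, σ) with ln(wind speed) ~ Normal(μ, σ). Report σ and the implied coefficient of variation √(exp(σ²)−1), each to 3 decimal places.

If T ~ Lognormal(μ,σ) then ln T ~ Normal(μ,σ), so the p-quantile of ln T is μ + z_p·σ.
ln(3.78) = 1.33 and ln(13.9) = 2.632; z_{0.05} = -1.645, z_{0.75} = 0.6745.
σ = (2.632 − 1.33)/(0.6745 − (-1.645)) = 0.561.
μ = 1.33 − (-1.645)·0.561 = 2.253.
CV = √(exp(σ²)−1) = √(exp(0.3152)−1) = 0.609.

σ ≈ 0.561, CV ≈ 0.609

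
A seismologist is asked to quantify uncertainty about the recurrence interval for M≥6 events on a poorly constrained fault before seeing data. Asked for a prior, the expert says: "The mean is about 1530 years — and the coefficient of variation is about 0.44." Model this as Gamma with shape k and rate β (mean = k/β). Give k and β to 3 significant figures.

k ≈ 5.17, β ≈ 0.00338

For Gamma(k, rate β): mean = k/β, variance = k/β², so CV = 1/√k.
CV = 0.44, hence k = 1/CV² = 5.17.
Then β = k/mean = 5.17/1530 = 0.00338.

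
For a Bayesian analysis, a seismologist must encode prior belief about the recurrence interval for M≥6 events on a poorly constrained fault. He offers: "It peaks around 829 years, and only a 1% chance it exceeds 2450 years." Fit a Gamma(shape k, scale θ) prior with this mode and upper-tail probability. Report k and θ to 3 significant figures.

Gamma(k,θ) with k>1 has mode (k−1)θ, so θ = 829/(k−1).
Need P(X < 2450) = 0.99 with θ tied to k this way. Start at k = 2, θ = 829: P(X<2450) ≈ 0.794.
Too low — raise k to concentrate. Iterating converges to k ≈ 4.85.
Then θ = 829/(4.85−1) ≈ 215.

k ≈ 4.85, θ ≈ 215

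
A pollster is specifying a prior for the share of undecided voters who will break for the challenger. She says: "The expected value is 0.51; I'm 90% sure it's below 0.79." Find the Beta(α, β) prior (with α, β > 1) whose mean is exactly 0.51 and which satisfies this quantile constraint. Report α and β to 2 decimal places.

α ≈ 2.43, β ≈ 2.34

With mean 0.51 fixed, write α = 0.51s, β = 0.49s where s = α+β.
Need P(θ < 0.79) = 0.9 under Beta(0.51s, 0.49s). Normal approximation: (q−m)/√(m(1−m)/s) ≈ z_{0.9} = 1.28, so s ≈ 0.51·0.49·(1.28)²/(0.79−0.51)² = 5.2.
At s = 5.2: P(θ<0.79) ≈ 0.911. Adjusting to match 0.9 gives s ≈ 4.77.
So α = 0.51·4.77 ≈ 2.43, β = 0.49·4.77 ≈ 2.34.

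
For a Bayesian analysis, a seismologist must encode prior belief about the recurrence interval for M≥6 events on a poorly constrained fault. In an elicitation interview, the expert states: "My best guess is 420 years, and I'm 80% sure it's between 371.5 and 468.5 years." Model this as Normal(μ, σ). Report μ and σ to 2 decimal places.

μ = 420.00, σ = 37.84

A symmetric 80% interval runs μ ± z·σ with z = 1.282.
Half-width = 48.5, so σ = 48.5/1.282 = 37.84.
μ is the stated best guess, 420.00.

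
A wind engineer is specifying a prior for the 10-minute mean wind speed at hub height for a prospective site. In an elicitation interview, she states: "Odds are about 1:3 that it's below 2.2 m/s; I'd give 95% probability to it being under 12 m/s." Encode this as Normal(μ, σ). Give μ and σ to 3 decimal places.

μ = 5.050, σ = 4.225

For Normal(μ,σ), the p-quantile is μ + z_p·σ. Here z_{0.25} = -0.6745, z_{0.95} = 1.645.
So 2.2 = μ − 0.6745σ and 12 = μ + 1.645σ.
Subtracting: σ = (12 − 2.2)/(1.645 − (-0.6745)) = 4.225.
Then μ = 2.2 − (-0.6745)·4.225 = 5.050.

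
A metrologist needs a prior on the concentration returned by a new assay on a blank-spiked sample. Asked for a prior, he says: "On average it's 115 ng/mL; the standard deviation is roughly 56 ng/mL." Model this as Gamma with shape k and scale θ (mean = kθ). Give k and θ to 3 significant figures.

k ≈ 4.22, θ ≈ 27.3

For Gamma(k, scale θ): mean = kθ, variance = kθ², so CV = 1/√k.
CV = SD/mean = 56/115 = 0.487, hence k = 1/CV² = 4.22.
Then θ = mean/k = 115/4.22 = 27.3.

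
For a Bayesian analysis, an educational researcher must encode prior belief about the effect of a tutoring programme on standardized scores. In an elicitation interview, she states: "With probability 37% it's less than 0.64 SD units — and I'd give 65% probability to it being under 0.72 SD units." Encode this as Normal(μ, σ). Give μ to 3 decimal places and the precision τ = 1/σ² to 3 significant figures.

For Normal(μ,σ), the p-quantile is μ + z_p·σ. Here z_{0.37} = -0.3319, z_{0.65} = 0.3853.
So 0.64 = μ − 0.3319σ and 0.72 = μ + 0.3853σ.
Subtracting: σ = (0.72 − 0.64)/(0.3853 − (-0.3319)) = 0.112.
Then μ = 0.64 − (-0.3319)·0.112 = 0.677.
Precision τ = 1/σ² = 1/0.1115² = 80.4.

μ = 0.677, τ = 80.4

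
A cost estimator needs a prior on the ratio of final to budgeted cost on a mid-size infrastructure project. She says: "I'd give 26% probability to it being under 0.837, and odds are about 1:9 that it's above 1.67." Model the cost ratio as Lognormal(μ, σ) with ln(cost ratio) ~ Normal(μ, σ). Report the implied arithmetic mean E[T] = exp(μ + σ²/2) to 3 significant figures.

E[T] ≈ 1.12

If T ~ Lognormal(μ,σ) then ln T ~ Normal(μ,σ), so the p-quantile of ln T is μ + z_p·σ.
ln(0.837) = -0.1779 and ln(1.67) = 0.5128; z_{0.26} = -0.6433, z_{0.9} = 1.282.
σ = (0.5128 − -0.1779)/(1.282 − (-0.6433)) = 0.359.
μ = -0.1779 − (-0.6433)·0.359 = 0.053.
E[T] = exp(μ + σ²/2) = exp(0.053 + 0.0644) = 1.12.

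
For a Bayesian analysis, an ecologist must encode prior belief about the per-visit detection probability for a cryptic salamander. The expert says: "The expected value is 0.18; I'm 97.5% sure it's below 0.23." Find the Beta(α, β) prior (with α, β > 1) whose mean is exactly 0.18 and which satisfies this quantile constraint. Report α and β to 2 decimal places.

α ≈ 44.77, β ≈ 203.94

With mean 0.18 fixed, write α = 0.18s, β = 0.82s where s = α+β.
Need P(θ < 0.23) = 0.975 under Beta(0.18s, 0.82s). Normal approximation: (q−m)/√(m(1−m)/s) ≈ z_{0.975} = 1.96, so s ≈ 0.18·0.82·(1.96)²/(0.23−0.18)² = 226.8.
At s = 226.8: P(θ<0.23) ≈ 0.970. Adjusting to match 0.975 gives s ≈ 248.71.
So α = 0.18·248.71 ≈ 44.77, β = 0.82·248.71 ≈ 203.94.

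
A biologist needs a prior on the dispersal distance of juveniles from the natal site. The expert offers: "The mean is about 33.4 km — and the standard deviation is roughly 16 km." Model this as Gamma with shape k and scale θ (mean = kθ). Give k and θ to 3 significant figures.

For Gamma(k, scale θ): mean = kθ, variance = kθ², so CV = 1/√k.
CV = SD/mean = 16/33.4 = 0.479, hence k = 1/CV² = 4.36.
Then θ = mean/k = 33.4/4.36 = 7.66.

k ≈ 4.36, θ ≈ 7.66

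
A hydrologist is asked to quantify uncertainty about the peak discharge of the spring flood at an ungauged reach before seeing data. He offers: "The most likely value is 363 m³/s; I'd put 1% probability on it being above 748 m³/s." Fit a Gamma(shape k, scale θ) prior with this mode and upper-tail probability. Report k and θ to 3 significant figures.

k ≈ 10.3, θ ≈ 38.9

Gamma(k,θ) with k>1 has mode (k−1)θ, so θ = 363/(k−1).
Need P(X < 748) = 0.99 with θ tied to k this way. Start at k = 2, θ = 363: P(X<748) ≈ 0.610.
Too low — raise k to concentrate. Iterating converges to k ≈ 10.3.
Then θ = 363/(10.3−1) ≈ 38.9.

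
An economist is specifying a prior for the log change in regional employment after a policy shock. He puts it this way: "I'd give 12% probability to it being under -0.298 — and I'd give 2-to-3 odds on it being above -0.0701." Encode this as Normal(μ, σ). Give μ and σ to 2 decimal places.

For Normal(μ,σ), the p-quantile is μ + z_p·σ. Here z_{0.12} = -1.175, z_{0.6} = 0.2533.
So -0.298 = μ − 1.175σ and -0.0701 = μ + 0.2533σ.
Subtracting: σ = (-0.0701 − -0.298)/(0.2533 − (-1.175)) = 0.16.
Then μ = -0.298 − (-1.175)·0.16 = -0.11.

μ = -0.11, σ = 0.16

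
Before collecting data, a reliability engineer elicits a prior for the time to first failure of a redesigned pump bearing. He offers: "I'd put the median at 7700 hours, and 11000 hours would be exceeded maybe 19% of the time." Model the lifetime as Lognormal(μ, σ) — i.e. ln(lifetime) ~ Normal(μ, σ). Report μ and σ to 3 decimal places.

If T ~ Lognormal(μ,σ) then ln T ~ Normal(μ,σ), so the p-quantile of ln T is μ + z_p·σ.
ln(7700) = 8.949 and ln(11000) = 9.306; z_{0.5} = 0, z_{0.81} = 0.8779.
σ = (9.306 − 8.949)/(0.8779 − (0)) = 0.406.
μ = 8.949 − (0)·0.406 = 8.949.

μ ≈ 8.949, σ ≈ 0.406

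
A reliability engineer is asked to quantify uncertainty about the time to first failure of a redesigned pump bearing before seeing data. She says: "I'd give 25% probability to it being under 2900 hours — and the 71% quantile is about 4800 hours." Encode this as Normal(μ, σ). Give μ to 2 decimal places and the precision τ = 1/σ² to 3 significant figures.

μ = 3943.70, τ = 4.18e-07

For Normal(μ,σ), the p-quantile is μ + z_p·σ. Here z_{0.25} = -0.6745, z_{0.71} = 0.5534.
So 2900 = μ − 0.6745σ and 4800 = μ + 0.5534σ.
Subtracting: σ = (4800 − 2900)/(0.5534 − (-0.6745)) = 1547.39.
Then μ = 2900 − (-0.6745)·1547.39 = 3943.70.
Precision τ = 1/σ² = 1/1547² = 4.18e-07.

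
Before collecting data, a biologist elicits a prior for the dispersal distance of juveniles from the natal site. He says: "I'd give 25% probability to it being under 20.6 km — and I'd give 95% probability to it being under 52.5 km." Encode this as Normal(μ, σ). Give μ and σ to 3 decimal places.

The p-quantile of Normal(μ,σ) is μ + z_p·σ, with z_{0.25} = -0.6745 and z_{0.95} = 1.645.
Eliminate σ: μ = (z₂·x₁ − z₁·x₂)/(z₂ − z₁) = (1.645·20.6 − (-0.6745)·52.5)/2.319 = 29.877.
Then σ = (x₂ − x₁)/(z₂ − z₁) = (52.5 − 20.6)/2.319 = 13.754.

μ = 29.877, σ = 13.754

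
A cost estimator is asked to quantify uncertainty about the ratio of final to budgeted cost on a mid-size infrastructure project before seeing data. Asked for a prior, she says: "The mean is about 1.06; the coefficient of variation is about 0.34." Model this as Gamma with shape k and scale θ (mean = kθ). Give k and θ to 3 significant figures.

For Gamma(k, scale θ): mean = kθ, variance = kθ², so CV = 1/√k.
CV = 0.34, hence k = 1/CV² = 8.65.
Then θ = mean/k = 1.06/8.65 = 0.123.

k ≈ 8.65, θ ≈ 0.123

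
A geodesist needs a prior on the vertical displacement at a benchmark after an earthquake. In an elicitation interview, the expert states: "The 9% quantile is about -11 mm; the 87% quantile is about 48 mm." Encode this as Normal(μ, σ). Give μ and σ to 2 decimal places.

μ = 21.06, σ = 23.91

The p-quantile of Normal(μ,σ) is μ + z_p·σ, with z_{0.09} = -1.341 and z_{0.87} = 1.126.
Eliminate σ: μ = (z₂·x₁ − z₁·x₂)/(z₂ − z₁) = (1.126·-11 − (-1.341)·48)/2.467 = 21.06.
Then σ = (x₂ − x₁)/(z₂ − z₁) = (48 − -11)/2.467 = 23.91.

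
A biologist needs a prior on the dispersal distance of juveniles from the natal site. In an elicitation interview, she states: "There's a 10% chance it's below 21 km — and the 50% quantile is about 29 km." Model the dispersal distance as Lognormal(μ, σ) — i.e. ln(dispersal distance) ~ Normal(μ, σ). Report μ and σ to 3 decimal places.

μ ≈ 3.367, σ ≈ 0.252

If T ~ Lognormal(μ,σ) then ln T ~ Normal(μ,σ), so the p-quantile of ln T is μ + z_p·σ.
ln(21) = 3.045 and ln(29) = 3.367; z_{0.1} = -1.282, z_{0.5} = 0.
σ = (3.367 − 3.045)/(0 − (-1.282)) = 0.252.
μ = 3.045 − (-1.282)·0.252 = 3.367.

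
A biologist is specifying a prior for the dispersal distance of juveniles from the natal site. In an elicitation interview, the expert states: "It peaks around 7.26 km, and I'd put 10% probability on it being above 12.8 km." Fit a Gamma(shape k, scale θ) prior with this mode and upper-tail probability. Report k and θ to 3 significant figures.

k ≈ 6.91, θ ≈ 1.23

Gamma(k,θ) with k>1 has mode (k−1)θ, so θ = 7.26/(k−1).
Need P(X < 12.8) = 0.9 with θ tied to k this way. Start at k = 2, θ = 7.26: P(X<12.8) ≈ 0.526.
Too low — raise k to concentrate. Iterating converges to k ≈ 6.91.
Then θ = 7.26/(6.91−1) ≈ 1.23.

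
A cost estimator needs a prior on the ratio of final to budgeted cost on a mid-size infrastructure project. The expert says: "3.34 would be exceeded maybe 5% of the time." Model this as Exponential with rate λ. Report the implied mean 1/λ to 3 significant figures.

mean ≈ 1.11

P(T > 3.34) = e^(−λ·3.34) = 0.05, so λ = −ln(0.05)/3.34 = 0.897.
Mean = 1/λ = 1.11.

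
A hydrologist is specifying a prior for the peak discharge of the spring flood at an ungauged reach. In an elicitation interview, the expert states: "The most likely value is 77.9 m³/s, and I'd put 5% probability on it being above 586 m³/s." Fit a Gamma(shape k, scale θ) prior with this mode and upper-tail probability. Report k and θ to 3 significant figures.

k ≈ 1.53, θ ≈ 148

Gamma(k,θ) with k>1 has mode (k−1)θ, so θ = 77.9/(k−1).
Need P(X < 586) = 0.95 with θ tied to k this way. Start at k = 2, θ = 77.9: P(X<586) ≈ 0.995.
Too high — lower k to spread out. Iterating converges to k ≈ 1.53.
Then θ = 77.9/(1.53−1) ≈ 148.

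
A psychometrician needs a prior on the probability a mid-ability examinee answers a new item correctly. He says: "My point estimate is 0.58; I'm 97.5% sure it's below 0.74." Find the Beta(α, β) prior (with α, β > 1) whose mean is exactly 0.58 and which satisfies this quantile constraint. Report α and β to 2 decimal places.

α ≈ 19.17, β ≈ 13.88

With mean 0.58 fixed, write α = 0.58s, β = 0.42s where s = α+β.
Need P(θ < 0.74) = 0.975 under Beta(0.58s, 0.42s). Normal approximation: (q−m)/√(m(1−m)/s) ≈ z_{0.975} = 1.96, so s ≈ 0.58·0.42·(1.96)²/(0.74−0.58)² = 36.6.
At s = 36.6: P(θ<0.74) ≈ 0.981. Adjusting to match 0.975 gives s ≈ 33.06.
So α = 0.58·33.06 ≈ 19.17, β = 0.42·33.06 ≈ 13.88.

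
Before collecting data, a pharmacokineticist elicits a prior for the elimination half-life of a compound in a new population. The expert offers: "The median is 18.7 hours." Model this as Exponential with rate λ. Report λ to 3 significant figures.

λ ≈ 0.0371

Exponential median = ln 2 / λ, so λ = ln 2 / 18.7 = 0.0371.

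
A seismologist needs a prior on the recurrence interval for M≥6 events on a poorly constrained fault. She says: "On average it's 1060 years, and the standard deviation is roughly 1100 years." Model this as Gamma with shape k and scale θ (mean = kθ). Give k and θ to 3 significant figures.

k ≈ 0.929, θ ≈ 1140

For Gamma(k, scale θ): mean = kθ, variance = kθ², so CV = 1/√k.
CV = SD/mean = 1100/1060 = 1.038, hence k = 1/CV² = 0.929.
Then θ = mean/k = 1060/0.929 = 1140.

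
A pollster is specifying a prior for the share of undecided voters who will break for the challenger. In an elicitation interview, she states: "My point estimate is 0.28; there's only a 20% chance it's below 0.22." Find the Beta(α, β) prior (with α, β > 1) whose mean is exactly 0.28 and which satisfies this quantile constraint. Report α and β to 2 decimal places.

With mean 0.28 fixed, write α = 0.28s, β = 0.72s where s = α+β.
Need P(θ < 0.22) = 0.2 under Beta(0.28s, 0.72s). Normal approximation: (q−m)/√(m(1−m)/s) ≈ z_{0.2} = -0.842, so s ≈ 0.28·0.72·(-0.842)²/(0.22−0.28)² = 39.7.
At s = 39.7: P(θ<0.22) ≈ 0.204. Adjusting to match 0.2 gives s ≈ 40.83.
So α = 0.28·40.83 ≈ 11.43, β = 0.72·40.83 ≈ 29.40.

α ≈ 11.43, β ≈ 29.40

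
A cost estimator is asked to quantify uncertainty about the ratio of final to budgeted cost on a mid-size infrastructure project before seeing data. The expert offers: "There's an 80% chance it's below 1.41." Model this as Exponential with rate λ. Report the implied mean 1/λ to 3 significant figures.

P(T < 1.41) = 1 − e^(−λ·1.41) = 0.8, so λ = −ln(1−0.8)/1.41 = −ln(0.2)/1.41 = 1.14.
Mean = 1/λ = 0.876.

mean ≈ 0.876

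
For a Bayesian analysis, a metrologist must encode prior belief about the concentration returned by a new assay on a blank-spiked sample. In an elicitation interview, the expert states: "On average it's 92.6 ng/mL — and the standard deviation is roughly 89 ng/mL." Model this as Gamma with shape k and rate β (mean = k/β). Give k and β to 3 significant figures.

For Gamma(k, rate β): mean = k/β, variance = k/β², so CV = 1/√k.
CV = SD/mean = 89/92.6 = 0.9611, hence k = 1/CV² = 1.08.
Then β = k/mean = 1.08/92.6 = 0.0117.

k ≈ 1.08, β ≈ 0.0117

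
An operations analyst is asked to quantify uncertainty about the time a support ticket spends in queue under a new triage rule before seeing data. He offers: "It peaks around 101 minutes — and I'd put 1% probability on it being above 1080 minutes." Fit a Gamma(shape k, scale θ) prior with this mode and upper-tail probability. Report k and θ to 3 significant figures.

k ≈ 1.54, θ ≈ 188

Gamma(k,θ) with k>1 has mode (k−1)θ, so θ = 101/(k−1).
Need P(X < 1080) = 0.99 with θ tied to k this way. Start at k = 2, θ = 101: P(X<1080) ≈ 1.000.
Too high — lower k to spread out. Iterating converges to k ≈ 1.54.
Then θ = 101/(1.54−1) ≈ 188.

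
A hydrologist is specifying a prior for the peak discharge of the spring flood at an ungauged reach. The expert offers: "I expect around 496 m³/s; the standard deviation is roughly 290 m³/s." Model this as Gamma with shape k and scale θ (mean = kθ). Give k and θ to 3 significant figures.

For Gamma(k, scale θ): mean = kθ, variance = kθ², so CV = 1/√k.
CV = SD/mean = 290/496 = 0.5847, hence k = 1/CV² = 2.93.
Then θ = mean/k = 496/2.93 = 170.

k ≈ 2.93, θ ≈ 170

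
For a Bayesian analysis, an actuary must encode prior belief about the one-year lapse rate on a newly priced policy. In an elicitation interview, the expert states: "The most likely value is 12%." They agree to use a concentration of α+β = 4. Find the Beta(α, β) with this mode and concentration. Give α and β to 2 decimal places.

For α,β > 1 the Beta mode is (α−1)/(α+β−2). With α+β = 4, the mode is (α−1)/2.
Set (α−1)/2 = 0.12 → α = 1 + 0.12·2 = 1.24.
β = 4 − α = 2.76.

α = 1.24, β = 2.76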